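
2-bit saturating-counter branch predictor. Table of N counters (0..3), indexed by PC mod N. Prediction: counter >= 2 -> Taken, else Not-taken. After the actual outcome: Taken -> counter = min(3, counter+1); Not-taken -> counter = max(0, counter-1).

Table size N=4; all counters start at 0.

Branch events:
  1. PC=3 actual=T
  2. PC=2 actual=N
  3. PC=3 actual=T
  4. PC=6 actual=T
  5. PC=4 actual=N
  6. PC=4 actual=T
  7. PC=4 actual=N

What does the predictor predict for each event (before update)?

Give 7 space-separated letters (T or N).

Answer: N N N N N N N

Derivation:
Ev 1: PC=3 idx=3 pred=N actual=T -> ctr[3]=1
Ev 2: PC=2 idx=2 pred=N actual=N -> ctr[2]=0
Ev 3: PC=3 idx=3 pred=N actual=T -> ctr[3]=2
Ev 4: PC=6 idx=2 pred=N actual=T -> ctr[2]=1
Ev 5: PC=4 idx=0 pred=N actual=N -> ctr[0]=0
Ev 6: PC=4 idx=0 pred=N actual=T -> ctr[0]=1
Ev 7: PC=4 idx=0 pred=N actual=N -> ctr[0]=0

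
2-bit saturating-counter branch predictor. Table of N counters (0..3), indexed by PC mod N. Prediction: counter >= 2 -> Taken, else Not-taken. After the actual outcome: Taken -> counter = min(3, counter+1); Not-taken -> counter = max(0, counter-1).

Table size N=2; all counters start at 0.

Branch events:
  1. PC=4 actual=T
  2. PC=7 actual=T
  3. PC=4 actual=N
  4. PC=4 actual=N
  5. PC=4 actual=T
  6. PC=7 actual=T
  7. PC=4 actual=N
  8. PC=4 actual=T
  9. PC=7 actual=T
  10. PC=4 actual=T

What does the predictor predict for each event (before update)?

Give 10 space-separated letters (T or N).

Ev 1: PC=4 idx=0 pred=N actual=T -> ctr[0]=1
Ev 2: PC=7 idx=1 pred=N actual=T -> ctr[1]=1
Ev 3: PC=4 idx=0 pred=N actual=N -> ctr[0]=0
Ev 4: PC=4 idx=0 pred=N actual=N -> ctr[0]=0
Ev 5: PC=4 idx=0 pred=N actual=T -> ctr[0]=1
Ev 6: PC=7 idx=1 pred=N actual=T -> ctr[1]=2
Ev 7: PC=4 idx=0 pred=N actual=N -> ctr[0]=0
Ev 8: PC=4 idx=0 pred=N actual=T -> ctr[0]=1
Ev 9: PC=7 idx=1 pred=T actual=T -> ctr[1]=3
Ev 10: PC=4 idx=0 pred=N actual=T -> ctr[0]=2

Answer: N N N N N N N N T N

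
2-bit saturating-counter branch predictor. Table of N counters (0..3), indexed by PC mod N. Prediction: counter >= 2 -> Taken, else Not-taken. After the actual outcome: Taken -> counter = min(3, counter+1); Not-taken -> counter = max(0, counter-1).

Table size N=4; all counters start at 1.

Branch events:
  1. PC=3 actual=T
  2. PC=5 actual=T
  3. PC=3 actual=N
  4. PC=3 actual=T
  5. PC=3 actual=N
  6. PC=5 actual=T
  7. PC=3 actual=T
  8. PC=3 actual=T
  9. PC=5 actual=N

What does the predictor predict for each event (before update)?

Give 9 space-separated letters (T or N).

Ev 1: PC=3 idx=3 pred=N actual=T -> ctr[3]=2
Ev 2: PC=5 idx=1 pred=N actual=T -> ctr[1]=2
Ev 3: PC=3 idx=3 pred=T actual=N -> ctr[3]=1
Ev 4: PC=3 idx=3 pred=N actual=T -> ctr[3]=2
Ev 5: PC=3 idx=3 pred=T actual=N -> ctr[3]=1
Ev 6: PC=5 idx=1 pred=T actual=T -> ctr[1]=3
Ev 7: PC=3 idx=3 pred=N actual=T -> ctr[3]=2
Ev 8: PC=3 idx=3 pred=T actual=T -> ctr[3]=3
Ev 9: PC=5 idx=1 pred=T actual=N -> ctr[1]=2

Answer: N N T N T T N T T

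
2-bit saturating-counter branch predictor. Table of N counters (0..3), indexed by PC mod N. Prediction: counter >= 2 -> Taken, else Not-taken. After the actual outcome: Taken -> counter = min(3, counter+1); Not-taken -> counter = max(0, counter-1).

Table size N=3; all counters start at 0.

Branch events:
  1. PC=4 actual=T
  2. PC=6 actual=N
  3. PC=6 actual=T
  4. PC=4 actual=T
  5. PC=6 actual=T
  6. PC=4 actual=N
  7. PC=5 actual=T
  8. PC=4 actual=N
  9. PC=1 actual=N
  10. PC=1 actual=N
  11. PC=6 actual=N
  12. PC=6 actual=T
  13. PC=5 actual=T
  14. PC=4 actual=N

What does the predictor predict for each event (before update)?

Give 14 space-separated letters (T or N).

Ev 1: PC=4 idx=1 pred=N actual=T -> ctr[1]=1
Ev 2: PC=6 idx=0 pred=N actual=N -> ctr[0]=0
Ev 3: PC=6 idx=0 pred=N actual=T -> ctr[0]=1
Ev 4: PC=4 idx=1 pred=N actual=T -> ctr[1]=2
Ev 5: PC=6 idx=0 pred=N actual=T -> ctr[0]=2
Ev 6: PC=4 idx=1 pred=T actual=N -> ctr[1]=1
Ev 7: PC=5 idx=2 pred=N actual=T -> ctr[2]=1
Ev 8: PC=4 idx=1 pred=N actual=N -> ctr[1]=0
Ev 9: PC=1 idx=1 pred=N actual=N -> ctr[1]=0
Ev 10: PC=1 idx=1 pred=N actual=N -> ctr[1]=0
Ev 11: PC=6 idx=0 pred=T actual=N -> ctr[0]=1
Ev 12: PC=6 idx=0 pred=N actual=T -> ctr[0]=2
Ev 13: PC=5 idx=2 pred=N actual=T -> ctr[2]=2
Ev 14: PC=4 idx=1 pred=N actual=N -> ctr[1]=0

Answer: N N N N N T N N N N T N N N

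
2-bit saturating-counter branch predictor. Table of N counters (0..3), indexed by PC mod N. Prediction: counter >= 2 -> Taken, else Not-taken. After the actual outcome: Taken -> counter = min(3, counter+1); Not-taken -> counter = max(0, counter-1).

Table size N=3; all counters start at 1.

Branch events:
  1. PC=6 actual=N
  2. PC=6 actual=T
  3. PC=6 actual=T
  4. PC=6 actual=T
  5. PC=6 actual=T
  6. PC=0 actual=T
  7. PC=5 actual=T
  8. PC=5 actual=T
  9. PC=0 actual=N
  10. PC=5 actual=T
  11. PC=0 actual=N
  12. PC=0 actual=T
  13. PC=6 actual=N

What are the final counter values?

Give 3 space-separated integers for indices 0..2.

Ev 1: PC=6 idx=0 pred=N actual=N -> ctr[0]=0
Ev 2: PC=6 idx=0 pred=N actual=T -> ctr[0]=1
Ev 3: PC=6 idx=0 pred=N actual=T -> ctr[0]=2
Ev 4: PC=6 idx=0 pred=T actual=T -> ctr[0]=3
Ev 5: PC=6 idx=0 pred=T actual=T -> ctr[0]=3
Ev 6: PC=0 idx=0 pred=T actual=T -> ctr[0]=3
Ev 7: PC=5 idx=2 pred=N actual=T -> ctr[2]=2
Ev 8: PC=5 idx=2 pred=T actual=T -> ctr[2]=3
Ev 9: PC=0 idx=0 pred=T actual=N -> ctr[0]=2
Ev 10: PC=5 idx=2 pred=T actual=T -> ctr[2]=3
Ev 11: PC=0 idx=0 pred=T actual=N -> ctr[0]=1
Ev 12: PC=0 idx=0 pred=N actual=T -> ctr[0]=2
Ev 13: PC=6 idx=0 pred=T actual=N -> ctr[0]=1

Answer: 1 1 3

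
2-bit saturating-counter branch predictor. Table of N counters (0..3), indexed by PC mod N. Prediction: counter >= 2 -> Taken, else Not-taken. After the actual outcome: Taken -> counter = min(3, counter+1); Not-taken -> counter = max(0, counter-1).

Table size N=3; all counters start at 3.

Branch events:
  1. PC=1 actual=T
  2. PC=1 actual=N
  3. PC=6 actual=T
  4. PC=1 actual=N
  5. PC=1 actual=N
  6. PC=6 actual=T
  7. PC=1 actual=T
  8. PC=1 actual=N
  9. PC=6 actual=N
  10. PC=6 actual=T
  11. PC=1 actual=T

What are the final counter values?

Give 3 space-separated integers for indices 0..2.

Ev 1: PC=1 idx=1 pred=T actual=T -> ctr[1]=3
Ev 2: PC=1 idx=1 pred=T actual=N -> ctr[1]=2
Ev 3: PC=6 idx=0 pred=T actual=T -> ctr[0]=3
Ev 4: PC=1 idx=1 pred=T actual=N -> ctr[1]=1
Ev 5: PC=1 idx=1 pred=N actual=N -> ctr[1]=0
Ev 6: PC=6 idx=0 pred=T actual=T -> ctr[0]=3
Ev 7: PC=1 idx=1 pred=N actual=T -> ctr[1]=1
Ev 8: PC=1 idx=1 pred=N actual=N -> ctr[1]=0
Ev 9: PC=6 idx=0 pred=T actual=N -> ctr[0]=2
Ev 10: PC=6 idx=0 pred=T actual=T -> ctr[0]=3
Ev 11: PC=1 idx=1 pred=N actual=T -> ctr[1]=1

Answer: 3 1 3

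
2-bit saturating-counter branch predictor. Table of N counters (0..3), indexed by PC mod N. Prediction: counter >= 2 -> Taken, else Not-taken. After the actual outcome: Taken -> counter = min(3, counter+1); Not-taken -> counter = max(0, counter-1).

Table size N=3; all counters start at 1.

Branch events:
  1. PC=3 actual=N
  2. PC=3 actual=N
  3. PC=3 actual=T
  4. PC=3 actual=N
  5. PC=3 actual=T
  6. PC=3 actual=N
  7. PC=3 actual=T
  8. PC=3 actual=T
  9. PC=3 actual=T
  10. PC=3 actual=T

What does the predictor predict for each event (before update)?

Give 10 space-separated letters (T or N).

Ev 1: PC=3 idx=0 pred=N actual=N -> ctr[0]=0
Ev 2: PC=3 idx=0 pred=N actual=N -> ctr[0]=0
Ev 3: PC=3 idx=0 pred=N actual=T -> ctr[0]=1
Ev 4: PC=3 idx=0 pred=N actual=N -> ctr[0]=0
Ev 5: PC=3 idx=0 pred=N actual=T -> ctr[0]=1
Ev 6: PC=3 idx=0 pred=N actual=N -> ctr[0]=0
Ev 7: PC=3 idx=0 pred=N actual=T -> ctr[0]=1
Ev 8: PC=3 idx=0 pred=N actual=T -> ctr[0]=2
Ev 9: PC=3 idx=0 pred=T actual=T -> ctr[0]=3
Ev 10: PC=3 idx=0 pred=T actual=T -> ctr[0]=3

Answer: N N N N N N N N T T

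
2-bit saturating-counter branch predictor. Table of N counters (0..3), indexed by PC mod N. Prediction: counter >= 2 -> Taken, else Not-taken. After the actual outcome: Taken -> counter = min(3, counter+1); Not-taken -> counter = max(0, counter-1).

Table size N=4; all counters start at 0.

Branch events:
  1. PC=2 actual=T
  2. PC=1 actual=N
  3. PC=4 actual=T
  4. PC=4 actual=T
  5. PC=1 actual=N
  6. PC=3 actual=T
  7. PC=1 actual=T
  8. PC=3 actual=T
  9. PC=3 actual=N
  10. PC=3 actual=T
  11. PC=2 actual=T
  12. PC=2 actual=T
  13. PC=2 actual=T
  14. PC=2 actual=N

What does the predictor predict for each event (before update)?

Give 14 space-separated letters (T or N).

Answer: N N N N N N N N T N N T T T

Derivation:
Ev 1: PC=2 idx=2 pred=N actual=T -> ctr[2]=1
Ev 2: PC=1 idx=1 pred=N actual=N -> ctr[1]=0
Ev 3: PC=4 idx=0 pred=N actual=T -> ctr[0]=1
Ev 4: PC=4 idx=0 pred=N actual=T -> ctr[0]=2
Ev 5: PC=1 idx=1 pred=N actual=N -> ctr[1]=0
Ev 6: PC=3 idx=3 pred=N actual=T -> ctr[3]=1
Ev 7: PC=1 idx=1 pred=N actual=T -> ctr[1]=1
Ev 8: PC=3 idx=3 pred=N actual=T -> ctr[3]=2
Ev 9: PC=3 idx=3 pred=T actual=N -> ctr[3]=1
Ev 10: PC=3 idx=3 pred=N actual=T -> ctr[3]=2
Ev 11: PC=2 idx=2 pred=N actual=T -> ctr[2]=2
Ev 12: PC=2 idx=2 pred=T actual=T -> ctr[2]=3
Ev 13: PC=2 idx=2 pred=T actual=T -> ctr[2]=3
Ev 14: PC=2 idx=2 pred=T actual=N -> ctr[2]=2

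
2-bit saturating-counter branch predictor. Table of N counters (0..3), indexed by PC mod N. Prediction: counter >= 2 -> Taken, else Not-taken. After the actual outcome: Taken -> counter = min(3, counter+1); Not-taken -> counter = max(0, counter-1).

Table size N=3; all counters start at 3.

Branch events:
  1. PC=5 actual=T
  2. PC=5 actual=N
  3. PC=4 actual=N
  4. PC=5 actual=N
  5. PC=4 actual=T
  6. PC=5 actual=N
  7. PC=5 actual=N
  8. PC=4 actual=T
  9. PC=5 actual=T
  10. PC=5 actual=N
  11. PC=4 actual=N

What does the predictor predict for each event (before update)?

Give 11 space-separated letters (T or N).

Answer: T T T T T N N T N N T

Derivation:
Ev 1: PC=5 idx=2 pred=T actual=T -> ctr[2]=3
Ev 2: PC=5 idx=2 pred=T actual=N -> ctr[2]=2
Ev 3: PC=4 idx=1 pred=T actual=N -> ctr[1]=2
Ev 4: PC=5 idx=2 pred=T actual=N -> ctr[2]=1
Ev 5: PC=4 idx=1 pred=T actual=T -> ctr[1]=3
Ev 6: PC=5 idx=2 pred=N actual=N -> ctr[2]=0
Ev 7: PC=5 idx=2 pred=N actual=N -> ctr[2]=0
Ev 8: PC=4 idx=1 pred=T actual=T -> ctr[1]=3
Ev 9: PC=5 idx=2 pred=N actual=T -> ctr[2]=1
Ev 10: PC=5 idx=2 pred=N actual=N -> ctr[2]=0
Ev 11: PC=4 idx=1 pred=T actual=N -> ctr[1]=2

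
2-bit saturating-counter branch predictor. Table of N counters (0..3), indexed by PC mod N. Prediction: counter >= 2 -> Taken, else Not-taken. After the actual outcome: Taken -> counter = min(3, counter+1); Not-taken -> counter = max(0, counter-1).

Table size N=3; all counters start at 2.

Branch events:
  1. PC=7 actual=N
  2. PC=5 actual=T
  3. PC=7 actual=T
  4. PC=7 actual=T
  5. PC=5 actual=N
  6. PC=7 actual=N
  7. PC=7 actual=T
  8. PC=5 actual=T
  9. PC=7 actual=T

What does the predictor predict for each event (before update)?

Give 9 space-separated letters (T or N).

Answer: T T N T T T T T T

Derivation:
Ev 1: PC=7 idx=1 pred=T actual=N -> ctr[1]=1
Ev 2: PC=5 idx=2 pred=T actual=T -> ctr[2]=3
Ev 3: PC=7 idx=1 pred=N actual=T -> ctr[1]=2
Ev 4: PC=7 idx=1 pred=T actual=T -> ctr[1]=3
Ev 5: PC=5 idx=2 pred=T actual=N -> ctr[2]=2
Ev 6: PC=7 idx=1 pred=T actual=N -> ctr[1]=2
Ev 7: PC=7 idx=1 pred=T actual=T -> ctr[1]=3
Ev 8: PC=5 idx=2 pred=T actual=T -> ctr[2]=3
Ev 9: PC=7 idx=1 pred=T actual=T -> ctr[1]=3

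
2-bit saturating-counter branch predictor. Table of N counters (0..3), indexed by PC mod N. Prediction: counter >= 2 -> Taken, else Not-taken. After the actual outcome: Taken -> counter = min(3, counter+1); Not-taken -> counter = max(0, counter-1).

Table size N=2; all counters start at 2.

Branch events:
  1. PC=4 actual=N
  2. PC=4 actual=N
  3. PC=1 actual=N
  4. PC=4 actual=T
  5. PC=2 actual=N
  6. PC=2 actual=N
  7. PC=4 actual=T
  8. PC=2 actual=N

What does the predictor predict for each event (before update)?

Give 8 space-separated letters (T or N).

Ev 1: PC=4 idx=0 pred=T actual=N -> ctr[0]=1
Ev 2: PC=4 idx=0 pred=N actual=N -> ctr[0]=0
Ev 3: PC=1 idx=1 pred=T actual=N -> ctr[1]=1
Ev 4: PC=4 idx=0 pred=N actual=T -> ctr[0]=1
Ev 5: PC=2 idx=0 pred=N actual=N -> ctr[0]=0
Ev 6: PC=2 idx=0 pred=N actual=N -> ctr[0]=0
Ev 7: PC=4 idx=0 pred=N actual=T -> ctr[0]=1
Ev 8: PC=2 idx=0 pred=N actual=N -> ctr[0]=0

Answer: T N T N N N N N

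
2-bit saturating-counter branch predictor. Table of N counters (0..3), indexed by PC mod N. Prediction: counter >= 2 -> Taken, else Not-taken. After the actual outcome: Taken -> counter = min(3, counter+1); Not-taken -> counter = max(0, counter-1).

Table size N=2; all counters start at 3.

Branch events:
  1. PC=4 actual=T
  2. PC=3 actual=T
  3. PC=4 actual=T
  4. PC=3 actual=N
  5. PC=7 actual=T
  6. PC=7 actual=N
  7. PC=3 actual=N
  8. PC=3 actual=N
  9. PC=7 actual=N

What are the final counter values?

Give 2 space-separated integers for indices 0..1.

Answer: 3 0

Derivation:
Ev 1: PC=4 idx=0 pred=T actual=T -> ctr[0]=3
Ev 2: PC=3 idx=1 pred=T actual=T -> ctr[1]=3
Ev 3: PC=4 idx=0 pred=T actual=T -> ctr[0]=3
Ev 4: PC=3 idx=1 pred=T actual=N -> ctr[1]=2
Ev 5: PC=7 idx=1 pred=T actual=T -> ctr[1]=3
Ev 6: PC=7 idx=1 pred=T actual=N -> ctr[1]=2
Ev 7: PC=3 idx=1 pred=T actual=N -> ctr[1]=1
Ev 8: PC=3 idx=1 pred=N actual=N -> ctr[1]=0
Ev 9: PC=7 idx=1 pred=N actual=N -> ctr[1]=0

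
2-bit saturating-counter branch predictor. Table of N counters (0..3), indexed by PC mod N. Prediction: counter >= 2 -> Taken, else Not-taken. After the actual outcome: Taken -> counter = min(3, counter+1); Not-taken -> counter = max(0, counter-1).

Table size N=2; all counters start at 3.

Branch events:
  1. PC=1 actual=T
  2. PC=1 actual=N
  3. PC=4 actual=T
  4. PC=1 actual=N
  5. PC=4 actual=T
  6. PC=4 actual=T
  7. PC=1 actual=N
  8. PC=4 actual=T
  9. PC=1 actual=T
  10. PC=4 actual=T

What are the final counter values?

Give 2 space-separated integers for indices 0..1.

Answer: 3 1

Derivation:
Ev 1: PC=1 idx=1 pred=T actual=T -> ctr[1]=3
Ev 2: PC=1 idx=1 pred=T actual=N -> ctr[1]=2
Ev 3: PC=4 idx=0 pred=T actual=T -> ctr[0]=3
Ev 4: PC=1 idx=1 pred=T actual=N -> ctr[1]=1
Ev 5: PC=4 idx=0 pred=T actual=T -> ctr[0]=3
Ev 6: PC=4 idx=0 pred=T actual=T -> ctr[0]=3
Ev 7: PC=1 idx=1 pred=N actual=N -> ctr[1]=0
Ev 8: PC=4 idx=0 pred=T actual=T -> ctr[0]=3
Ev 9: PC=1 idx=1 pred=N actual=T -> ctr[1]=1
Ev 10: PC=4 idx=0 pred=T actual=T -> ctr[0]=3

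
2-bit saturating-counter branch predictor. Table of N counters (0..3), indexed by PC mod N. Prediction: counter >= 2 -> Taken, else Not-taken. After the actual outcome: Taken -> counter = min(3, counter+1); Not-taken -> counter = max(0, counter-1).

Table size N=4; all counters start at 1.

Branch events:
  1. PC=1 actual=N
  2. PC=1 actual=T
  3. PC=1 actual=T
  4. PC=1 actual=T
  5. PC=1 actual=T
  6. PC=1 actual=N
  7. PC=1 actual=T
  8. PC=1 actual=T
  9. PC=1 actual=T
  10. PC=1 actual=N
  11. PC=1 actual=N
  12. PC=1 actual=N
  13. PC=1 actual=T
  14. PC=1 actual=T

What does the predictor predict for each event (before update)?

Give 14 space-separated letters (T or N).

Answer: N N N T T T T T T T T N N N

Derivation:
Ev 1: PC=1 idx=1 pred=N actual=N -> ctr[1]=0
Ev 2: PC=1 idx=1 pred=N actual=T -> ctr[1]=1
Ev 3: PC=1 idx=1 pred=N actual=T -> ctr[1]=2
Ev 4: PC=1 idx=1 pred=T actual=T -> ctr[1]=3
Ev 5: PC=1 idx=1 pred=T actual=T -> ctr[1]=3
Ev 6: PC=1 idx=1 pred=T actual=N -> ctr[1]=2
Ev 7: PC=1 idx=1 pred=T actual=T -> ctr[1]=3
Ev 8: PC=1 idx=1 pred=T actual=T -> ctr[1]=3
Ev 9: PC=1 idx=1 pred=T actual=T -> ctr[1]=3
Ev 10: PC=1 idx=1 pred=T actual=N -> ctr[1]=2
Ev 11: PC=1 idx=1 pred=T actual=N -> ctr[1]=1
Ev 12: PC=1 idx=1 pred=N actual=N -> ctr[1]=0
Ev 13: PC=1 idx=1 pred=N actual=T -> ctr[1]=1
Ev 14: PC=1 idx=1 pred=N actual=T -> ctr[1]=2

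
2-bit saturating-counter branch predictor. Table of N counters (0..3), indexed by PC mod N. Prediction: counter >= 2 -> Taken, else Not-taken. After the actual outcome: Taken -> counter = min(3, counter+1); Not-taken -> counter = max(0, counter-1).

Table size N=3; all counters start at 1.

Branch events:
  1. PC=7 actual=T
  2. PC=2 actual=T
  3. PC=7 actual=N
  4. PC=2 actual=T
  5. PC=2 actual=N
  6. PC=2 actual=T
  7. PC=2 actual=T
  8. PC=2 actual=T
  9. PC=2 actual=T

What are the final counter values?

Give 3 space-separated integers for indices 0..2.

Answer: 1 1 3

Derivation:
Ev 1: PC=7 idx=1 pred=N actual=T -> ctr[1]=2
Ev 2: PC=2 idx=2 pred=N actual=T -> ctr[2]=2
Ev 3: PC=7 idx=1 pred=T actual=N -> ctr[1]=1
Ev 4: PC=2 idx=2 pred=T actual=T -> ctr[2]=3
Ev 5: PC=2 idx=2 pred=T actual=N -> ctr[2]=2
Ev 6: PC=2 idx=2 pred=T actual=T -> ctr[2]=3
Ev 7: PC=2 idx=2 pred=T actual=T -> ctr[2]=3
Ev 8: PC=2 idx=2 pred=T actual=T -> ctr[2]=3
Ev 9: PC=2 idx=2 pred=T actual=T -> ctr[2]=3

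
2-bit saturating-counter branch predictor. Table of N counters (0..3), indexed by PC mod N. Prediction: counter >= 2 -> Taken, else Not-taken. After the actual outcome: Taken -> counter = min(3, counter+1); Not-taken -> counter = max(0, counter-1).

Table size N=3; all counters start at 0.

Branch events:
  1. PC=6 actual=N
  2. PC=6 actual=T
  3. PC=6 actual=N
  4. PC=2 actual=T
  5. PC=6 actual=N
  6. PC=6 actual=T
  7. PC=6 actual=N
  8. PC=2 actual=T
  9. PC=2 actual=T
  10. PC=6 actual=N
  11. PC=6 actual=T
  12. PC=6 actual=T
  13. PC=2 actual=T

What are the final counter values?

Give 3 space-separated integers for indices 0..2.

Answer: 2 0 3

Derivation:
Ev 1: PC=6 idx=0 pred=N actual=N -> ctr[0]=0
Ev 2: PC=6 idx=0 pred=N actual=T -> ctr[0]=1
Ev 3: PC=6 idx=0 pred=N actual=N -> ctr[0]=0
Ev 4: PC=2 idx=2 pred=N actual=T -> ctr[2]=1
Ev 5: PC=6 idx=0 pred=N actual=N -> ctr[0]=0
Ev 6: PC=6 idx=0 pred=N actual=T -> ctr[0]=1
Ev 7: PC=6 idx=0 pred=N actual=N -> ctr[0]=0
Ev 8: PC=2 idx=2 pred=N actual=T -> ctr[2]=2
Ev 9: PC=2 idx=2 pred=T actual=T -> ctr[2]=3
Ev 10: PC=6 idx=0 pred=N actual=N -> ctr[0]=0
Ev 11: PC=6 idx=0 pred=N actual=T -> ctr[0]=1
Ev 12: PC=6 idx=0 pred=N actual=T -> ctr[0]=2
Ev 13: PC=2 idx=2 pred=T actual=T -> ctr[2]=3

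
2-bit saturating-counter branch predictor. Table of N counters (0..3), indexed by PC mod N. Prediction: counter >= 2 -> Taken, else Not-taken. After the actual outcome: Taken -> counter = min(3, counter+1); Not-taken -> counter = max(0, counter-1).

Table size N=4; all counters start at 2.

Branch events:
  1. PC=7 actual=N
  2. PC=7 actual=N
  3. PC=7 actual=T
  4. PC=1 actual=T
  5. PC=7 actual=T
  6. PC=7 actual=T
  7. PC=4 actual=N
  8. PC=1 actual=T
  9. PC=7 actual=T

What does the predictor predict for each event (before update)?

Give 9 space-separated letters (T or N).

Ev 1: PC=7 idx=3 pred=T actual=N -> ctr[3]=1
Ev 2: PC=7 idx=3 pred=N actual=N -> ctr[3]=0
Ev 3: PC=7 idx=3 pred=N actual=T -> ctr[3]=1
Ev 4: PC=1 idx=1 pred=T actual=T -> ctr[1]=3
Ev 5: PC=7 idx=3 pred=N actual=T -> ctr[3]=2
Ev 6: PC=7 idx=3 pred=T actual=T -> ctr[3]=3
Ev 7: PC=4 idx=0 pred=T actual=N -> ctr[0]=1
Ev 8: PC=1 idx=1 pred=T actual=T -> ctr[1]=3
Ev 9: PC=7 idx=3 pred=T actual=T -> ctr[3]=3

Answer: T N N T N T T T T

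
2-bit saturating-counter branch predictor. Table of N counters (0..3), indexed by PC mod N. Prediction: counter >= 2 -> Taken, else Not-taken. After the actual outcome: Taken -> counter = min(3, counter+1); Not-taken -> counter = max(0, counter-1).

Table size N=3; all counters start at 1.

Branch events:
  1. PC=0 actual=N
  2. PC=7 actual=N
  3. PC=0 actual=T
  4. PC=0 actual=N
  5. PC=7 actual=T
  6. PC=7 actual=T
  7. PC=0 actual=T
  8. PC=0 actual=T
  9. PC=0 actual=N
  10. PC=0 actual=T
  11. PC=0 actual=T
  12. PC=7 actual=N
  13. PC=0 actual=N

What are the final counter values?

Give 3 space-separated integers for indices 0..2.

Answer: 2 1 1

Derivation:
Ev 1: PC=0 idx=0 pred=N actual=N -> ctr[0]=0
Ev 2: PC=7 idx=1 pred=N actual=N -> ctr[1]=0
Ev 3: PC=0 idx=0 pred=N actual=T -> ctr[0]=1
Ev 4: PC=0 idx=0 pred=N actual=N -> ctr[0]=0
Ev 5: PC=7 idx=1 pred=N actual=T -> ctr[1]=1
Ev 6: PC=7 idx=1 pred=N actual=T -> ctr[1]=2
Ev 7: PC=0 idx=0 pred=N actual=T -> ctr[0]=1
Ev 8: PC=0 idx=0 pred=N actual=T -> ctr[0]=2
Ev 9: PC=0 idx=0 pred=T actual=N -> ctr[0]=1
Ev 10: PC=0 idx=0 pred=N actual=T -> ctr[0]=2
Ev 11: PC=0 idx=0 pred=T actual=T -> ctr[0]=3
Ev 12: PC=7 idx=1 pred=T actual=N -> ctr[1]=1
Ev 13: PC=0 idx=0 pred=T actual=N -> ctr[0]=2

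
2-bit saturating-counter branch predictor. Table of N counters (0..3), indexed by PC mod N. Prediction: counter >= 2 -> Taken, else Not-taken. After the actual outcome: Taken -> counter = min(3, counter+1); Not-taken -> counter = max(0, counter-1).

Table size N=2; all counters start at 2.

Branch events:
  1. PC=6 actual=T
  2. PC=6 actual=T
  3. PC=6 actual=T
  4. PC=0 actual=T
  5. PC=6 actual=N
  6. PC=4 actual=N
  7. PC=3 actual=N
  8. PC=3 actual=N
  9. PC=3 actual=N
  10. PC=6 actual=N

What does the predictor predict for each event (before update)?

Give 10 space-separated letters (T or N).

Ev 1: PC=6 idx=0 pred=T actual=T -> ctr[0]=3
Ev 2: PC=6 idx=0 pred=T actual=T -> ctr[0]=3
Ev 3: PC=6 idx=0 pred=T actual=T -> ctr[0]=3
Ev 4: PC=0 idx=0 pred=T actual=T -> ctr[0]=3
Ev 5: PC=6 idx=0 pred=T actual=N -> ctr[0]=2
Ev 6: PC=4 idx=0 pred=T actual=N -> ctr[0]=1
Ev 7: PC=3 idx=1 pred=T actual=N -> ctr[1]=1
Ev 8: PC=3 idx=1 pred=N actual=N -> ctr[1]=0
Ev 9: PC=3 idx=1 pred=N actual=N -> ctr[1]=0
Ev 10: PC=6 idx=0 pred=N actual=N -> ctr[0]=0

Answer: T T T T T T T N N N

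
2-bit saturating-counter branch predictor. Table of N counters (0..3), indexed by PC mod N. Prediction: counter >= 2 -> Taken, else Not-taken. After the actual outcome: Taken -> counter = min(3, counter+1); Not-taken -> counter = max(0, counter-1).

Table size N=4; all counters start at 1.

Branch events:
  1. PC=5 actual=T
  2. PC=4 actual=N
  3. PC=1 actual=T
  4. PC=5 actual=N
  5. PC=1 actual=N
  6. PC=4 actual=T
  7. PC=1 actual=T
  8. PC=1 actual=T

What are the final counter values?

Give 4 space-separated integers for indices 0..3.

Answer: 1 3 1 1

Derivation:
Ev 1: PC=5 idx=1 pred=N actual=T -> ctr[1]=2
Ev 2: PC=4 idx=0 pred=N actual=N -> ctr[0]=0
Ev 3: PC=1 idx=1 pred=T actual=T -> ctr[1]=3
Ev 4: PC=5 idx=1 pred=T actual=N -> ctr[1]=2
Ev 5: PC=1 idx=1 pred=T actual=N -> ctr[1]=1
Ev 6: PC=4 idx=0 pred=N actual=T -> ctr[0]=1
Ev 7: PC=1 idx=1 pred=N actual=T -> ctr[1]=2
Ev 8: PC=1 idx=1 pred=T actual=T -> ctr[1]=3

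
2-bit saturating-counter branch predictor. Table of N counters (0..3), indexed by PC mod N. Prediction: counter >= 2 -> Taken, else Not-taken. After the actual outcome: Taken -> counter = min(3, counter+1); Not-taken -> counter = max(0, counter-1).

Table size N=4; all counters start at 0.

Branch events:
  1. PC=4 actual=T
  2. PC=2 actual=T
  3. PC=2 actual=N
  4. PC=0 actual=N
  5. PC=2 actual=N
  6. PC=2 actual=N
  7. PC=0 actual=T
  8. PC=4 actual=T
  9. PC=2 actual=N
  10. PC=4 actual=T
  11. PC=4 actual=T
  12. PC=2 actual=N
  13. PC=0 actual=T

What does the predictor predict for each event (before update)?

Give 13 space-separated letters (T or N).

Ev 1: PC=4 idx=0 pred=N actual=T -> ctr[0]=1
Ev 2: PC=2 idx=2 pred=N actual=T -> ctr[2]=1
Ev 3: PC=2 idx=2 pred=N actual=N -> ctr[2]=0
Ev 4: PC=0 idx=0 pred=N actual=N -> ctr[0]=0
Ev 5: PC=2 idx=2 pred=N actual=N -> ctr[2]=0
Ev 6: PC=2 idx=2 pred=N actual=N -> ctr[2]=0
Ev 7: PC=0 idx=0 pred=N actual=T -> ctr[0]=1
Ev 8: PC=4 idx=0 pred=N actual=T -> ctr[0]=2
Ev 9: PC=2 idx=2 pred=N actual=N -> ctr[2]=0
Ev 10: PC=4 idx=0 pred=T actual=T -> ctr[0]=3
Ev 11: PC=4 idx=0 pred=T actual=T -> ctr[0]=3
Ev 12: PC=2 idx=2 pred=N actual=N -> ctr[2]=0
Ev 13: PC=0 idx=0 pred=T actual=T -> ctr[0]=3

Answer: N N N N N N N N N T T N T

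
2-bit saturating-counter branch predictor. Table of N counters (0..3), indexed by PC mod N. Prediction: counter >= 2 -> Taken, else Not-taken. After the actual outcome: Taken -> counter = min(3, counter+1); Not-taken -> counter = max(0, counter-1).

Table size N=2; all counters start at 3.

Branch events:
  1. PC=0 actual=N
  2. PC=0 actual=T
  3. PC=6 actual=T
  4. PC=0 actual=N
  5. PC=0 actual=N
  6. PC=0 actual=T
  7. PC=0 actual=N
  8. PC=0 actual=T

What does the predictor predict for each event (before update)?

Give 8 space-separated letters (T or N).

Ev 1: PC=0 idx=0 pred=T actual=N -> ctr[0]=2
Ev 2: PC=0 idx=0 pred=T actual=T -> ctr[0]=3
Ev 3: PC=6 idx=0 pred=T actual=T -> ctr[0]=3
Ev 4: PC=0 idx=0 pred=T actual=N -> ctr[0]=2
Ev 5: PC=0 idx=0 pred=T actual=N -> ctr[0]=1
Ev 6: PC=0 idx=0 pred=N actual=T -> ctr[0]=2
Ev 7: PC=0 idx=0 pred=T actual=N -> ctr[0]=1
Ev 8: PC=0 idx=0 pred=N actual=T -> ctr[0]=2

Answer: T T T T T N T N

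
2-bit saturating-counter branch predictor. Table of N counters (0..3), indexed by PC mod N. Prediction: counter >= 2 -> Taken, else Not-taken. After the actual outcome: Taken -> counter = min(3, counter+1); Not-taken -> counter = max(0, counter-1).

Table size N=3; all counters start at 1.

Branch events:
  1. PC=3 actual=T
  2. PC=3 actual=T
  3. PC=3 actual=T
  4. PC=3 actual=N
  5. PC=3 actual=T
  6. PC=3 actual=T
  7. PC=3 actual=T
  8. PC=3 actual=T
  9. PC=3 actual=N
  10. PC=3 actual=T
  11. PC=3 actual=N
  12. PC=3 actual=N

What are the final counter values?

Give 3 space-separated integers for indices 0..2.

Answer: 1 1 1

Derivation:
Ev 1: PC=3 idx=0 pred=N actual=T -> ctr[0]=2
Ev 2: PC=3 idx=0 pred=T actual=T -> ctr[0]=3
Ev 3: PC=3 idx=0 pred=T actual=T -> ctr[0]=3
Ev 4: PC=3 idx=0 pred=T actual=N -> ctr[0]=2
Ev 5: PC=3 idx=0 pred=T actual=T -> ctr[0]=3
Ev 6: PC=3 idx=0 pred=T actual=T -> ctr[0]=3
Ev 7: PC=3 idx=0 pred=T actual=T -> ctr[0]=3
Ev 8: PC=3 idx=0 pred=T actual=T -> ctr[0]=3
Ev 9: PC=3 idx=0 pred=T actual=N -> ctr[0]=2
Ev 10: PC=3 idx=0 pred=T actual=T -> ctr[0]=3
Ev 11: PC=3 idx=0 pred=T actual=N -> ctr[0]=2
Ev 12: PC=3 idx=0 pred=T actual=N -> ctr[0]=1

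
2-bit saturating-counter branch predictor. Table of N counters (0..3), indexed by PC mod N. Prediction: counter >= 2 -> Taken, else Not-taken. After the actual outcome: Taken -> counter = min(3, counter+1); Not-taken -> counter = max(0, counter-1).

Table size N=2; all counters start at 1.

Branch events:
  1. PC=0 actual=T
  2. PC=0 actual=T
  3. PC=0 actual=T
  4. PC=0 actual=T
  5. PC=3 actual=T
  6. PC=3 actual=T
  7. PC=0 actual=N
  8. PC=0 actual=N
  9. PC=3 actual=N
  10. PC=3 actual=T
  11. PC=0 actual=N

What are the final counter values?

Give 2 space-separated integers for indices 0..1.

Answer: 0 3

Derivation:
Ev 1: PC=0 idx=0 pred=N actual=T -> ctr[0]=2
Ev 2: PC=0 idx=0 pred=T actual=T -> ctr[0]=3
Ev 3: PC=0 idx=0 pred=T actual=T -> ctr[0]=3
Ev 4: PC=0 idx=0 pred=T actual=T -> ctr[0]=3
Ev 5: PC=3 idx=1 pred=N actual=T -> ctr[1]=2
Ev 6: PC=3 idx=1 pred=T actual=T -> ctr[1]=3
Ev 7: PC=0 idx=0 pred=T actual=N -> ctr[0]=2
Ev 8: PC=0 idx=0 pred=T actual=N -> ctr[0]=1
Ev 9: PC=3 idx=1 pred=T actual=N -> ctr[1]=2
Ev 10: PC=3 idx=1 pred=T actual=T -> ctr[1]=3
Ev 11: PC=0 idx=0 pred=N actual=N -> ctr[0]=0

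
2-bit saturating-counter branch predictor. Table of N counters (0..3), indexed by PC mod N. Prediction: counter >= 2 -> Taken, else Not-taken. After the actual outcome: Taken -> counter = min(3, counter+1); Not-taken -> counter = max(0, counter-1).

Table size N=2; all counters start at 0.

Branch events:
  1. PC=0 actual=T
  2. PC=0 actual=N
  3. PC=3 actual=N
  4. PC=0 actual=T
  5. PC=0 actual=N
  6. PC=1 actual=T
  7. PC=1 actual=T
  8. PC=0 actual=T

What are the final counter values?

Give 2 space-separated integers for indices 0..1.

Answer: 1 2

Derivation:
Ev 1: PC=0 idx=0 pred=N actual=T -> ctr[0]=1
Ev 2: PC=0 idx=0 pred=N actual=N -> ctr[0]=0
Ev 3: PC=3 idx=1 pred=N actual=N -> ctr[1]=0
Ev 4: PC=0 idx=0 pred=N actual=T -> ctr[0]=1
Ev 5: PC=0 idx=0 pred=N actual=N -> ctr[0]=0
Ev 6: PC=1 idx=1 pred=N actual=T -> ctr[1]=1
Ev 7: PC=1 idx=1 pred=N actual=T -> ctr[1]=2
Ev 8: PC=0 idx=0 pred=N actual=T -> ctr[0]=1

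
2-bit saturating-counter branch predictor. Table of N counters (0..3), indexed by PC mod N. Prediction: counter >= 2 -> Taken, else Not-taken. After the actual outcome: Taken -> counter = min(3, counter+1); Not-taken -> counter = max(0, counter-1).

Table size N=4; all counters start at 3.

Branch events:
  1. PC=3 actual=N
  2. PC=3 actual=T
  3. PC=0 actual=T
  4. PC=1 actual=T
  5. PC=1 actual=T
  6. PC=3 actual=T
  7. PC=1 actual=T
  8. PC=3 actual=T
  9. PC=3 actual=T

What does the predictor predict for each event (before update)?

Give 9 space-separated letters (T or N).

Answer: T T T T T T T T T

Derivation:
Ev 1: PC=3 idx=3 pred=T actual=N -> ctr[3]=2
Ev 2: PC=3 idx=3 pred=T actual=T -> ctr[3]=3
Ev 3: PC=0 idx=0 pred=T actual=T -> ctr[0]=3
Ev 4: PC=1 idx=1 pred=T actual=T -> ctr[1]=3
Ev 5: PC=1 idx=1 pred=T actual=T -> ctr[1]=3
Ev 6: PC=3 idx=3 pred=T actual=T -> ctr[3]=3
Ev 7: PC=1 idx=1 pred=T actual=T -> ctr[1]=3
Ev 8: PC=3 idx=3 pred=T actual=T -> ctr[3]=3
Ev 9: PC=3 idx=3 pred=T actual=T -> ctr[3]=3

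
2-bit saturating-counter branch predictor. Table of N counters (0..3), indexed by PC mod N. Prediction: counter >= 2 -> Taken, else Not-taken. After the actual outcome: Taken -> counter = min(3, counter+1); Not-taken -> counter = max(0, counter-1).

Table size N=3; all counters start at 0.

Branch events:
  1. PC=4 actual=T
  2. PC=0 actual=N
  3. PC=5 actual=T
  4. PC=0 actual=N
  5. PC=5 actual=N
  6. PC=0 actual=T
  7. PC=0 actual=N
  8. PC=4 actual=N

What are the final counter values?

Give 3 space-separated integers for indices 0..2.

Answer: 0 0 0

Derivation:
Ev 1: PC=4 idx=1 pred=N actual=T -> ctr[1]=1
Ev 2: PC=0 idx=0 pred=N actual=N -> ctr[0]=0
Ev 3: PC=5 idx=2 pred=N actual=T -> ctr[2]=1
Ev 4: PC=0 idx=0 pred=N actual=N -> ctr[0]=0
Ev 5: PC=5 idx=2 pred=N actual=N -> ctr[2]=0
Ev 6: PC=0 idx=0 pred=N actual=T -> ctr[0]=1
Ev 7: PC=0 idx=0 pred=N actual=N -> ctr[0]=0
Ev 8: PC=4 idx=1 pred=N actual=N -> ctr[1]=0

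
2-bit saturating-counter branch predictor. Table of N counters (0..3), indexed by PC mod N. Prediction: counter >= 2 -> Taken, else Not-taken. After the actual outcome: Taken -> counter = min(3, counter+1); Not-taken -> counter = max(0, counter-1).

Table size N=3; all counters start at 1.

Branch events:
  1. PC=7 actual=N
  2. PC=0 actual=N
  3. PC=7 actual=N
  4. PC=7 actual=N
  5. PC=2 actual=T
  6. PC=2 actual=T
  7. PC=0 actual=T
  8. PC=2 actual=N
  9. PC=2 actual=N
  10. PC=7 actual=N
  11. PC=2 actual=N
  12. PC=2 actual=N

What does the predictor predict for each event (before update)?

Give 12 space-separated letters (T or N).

Ev 1: PC=7 idx=1 pred=N actual=N -> ctr[1]=0
Ev 2: PC=0 idx=0 pred=N actual=N -> ctr[0]=0
Ev 3: PC=7 idx=1 pred=N actual=N -> ctr[1]=0
Ev 4: PC=7 idx=1 pred=N actual=N -> ctr[1]=0
Ev 5: PC=2 idx=2 pred=N actual=T -> ctr[2]=2
Ev 6: PC=2 idx=2 pred=T actual=T -> ctr[2]=3
Ev 7: PC=0 idx=0 pred=N actual=T -> ctr[0]=1
Ev 8: PC=2 idx=2 pred=T actual=N -> ctr[2]=2
Ev 9: PC=2 idx=2 pred=T actual=N -> ctr[2]=1
Ev 10: PC=7 idx=1 pred=N actual=N -> ctr[1]=0
Ev 11: PC=2 idx=2 pred=N actual=N -> ctr[2]=0
Ev 12: PC=2 idx=2 pred=N actual=N -> ctr[2]=0

Answer: N N N N N T N T T N N N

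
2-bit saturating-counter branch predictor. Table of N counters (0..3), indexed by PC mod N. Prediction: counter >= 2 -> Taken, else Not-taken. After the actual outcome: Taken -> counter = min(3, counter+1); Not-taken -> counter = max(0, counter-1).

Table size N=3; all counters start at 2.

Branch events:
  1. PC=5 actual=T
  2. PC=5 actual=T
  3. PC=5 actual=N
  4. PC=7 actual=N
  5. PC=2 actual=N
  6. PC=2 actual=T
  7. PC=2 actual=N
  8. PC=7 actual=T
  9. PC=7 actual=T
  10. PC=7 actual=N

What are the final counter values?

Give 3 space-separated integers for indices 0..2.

Ev 1: PC=5 idx=2 pred=T actual=T -> ctr[2]=3
Ev 2: PC=5 idx=2 pred=T actual=T -> ctr[2]=3
Ev 3: PC=5 idx=2 pred=T actual=N -> ctr[2]=2
Ev 4: PC=7 idx=1 pred=T actual=N -> ctr[1]=1
Ev 5: PC=2 idx=2 pred=T actual=N -> ctr[2]=1
Ev 6: PC=2 idx=2 pred=N actual=T -> ctr[2]=2
Ev 7: PC=2 idx=2 pred=T actual=N -> ctr[2]=1
Ev 8: PC=7 idx=1 pred=N actual=T -> ctr[1]=2
Ev 9: PC=7 idx=1 pred=T actual=T -> ctr[1]=3
Ev 10: PC=7 idx=1 pred=T actual=N -> ctr[1]=2

Answer: 2 2 1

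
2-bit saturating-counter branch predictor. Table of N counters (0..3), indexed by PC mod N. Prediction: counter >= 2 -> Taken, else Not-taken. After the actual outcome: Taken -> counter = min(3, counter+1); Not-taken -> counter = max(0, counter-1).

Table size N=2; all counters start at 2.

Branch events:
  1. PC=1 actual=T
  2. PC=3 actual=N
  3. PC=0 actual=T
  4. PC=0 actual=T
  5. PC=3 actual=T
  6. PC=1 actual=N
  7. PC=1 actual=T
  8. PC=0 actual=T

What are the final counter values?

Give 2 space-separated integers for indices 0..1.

Ev 1: PC=1 idx=1 pred=T actual=T -> ctr[1]=3
Ev 2: PC=3 idx=1 pred=T actual=N -> ctr[1]=2
Ev 3: PC=0 idx=0 pred=T actual=T -> ctr[0]=3
Ev 4: PC=0 idx=0 pred=T actual=T -> ctr[0]=3
Ev 5: PC=3 idx=1 pred=T actual=T -> ctr[1]=3
Ev 6: PC=1 idx=1 pred=T actual=N -> ctr[1]=2
Ev 7: PC=1 idx=1 pred=T actual=T -> ctr[1]=3
Ev 8: PC=0 idx=0 pred=T actual=T -> ctr[0]=3

Answer: 3 3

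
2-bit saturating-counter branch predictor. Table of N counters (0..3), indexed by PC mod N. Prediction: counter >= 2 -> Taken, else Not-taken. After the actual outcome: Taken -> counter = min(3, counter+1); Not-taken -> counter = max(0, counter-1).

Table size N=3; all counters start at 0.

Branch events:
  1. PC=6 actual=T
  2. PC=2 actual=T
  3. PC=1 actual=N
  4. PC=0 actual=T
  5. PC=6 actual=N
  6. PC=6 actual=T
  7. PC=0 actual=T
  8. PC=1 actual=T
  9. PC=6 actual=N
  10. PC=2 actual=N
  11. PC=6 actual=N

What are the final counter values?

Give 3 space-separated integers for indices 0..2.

Ev 1: PC=6 idx=0 pred=N actual=T -> ctr[0]=1
Ev 2: PC=2 idx=2 pred=N actual=T -> ctr[2]=1
Ev 3: PC=1 idx=1 pred=N actual=N -> ctr[1]=0
Ev 4: PC=0 idx=0 pred=N actual=T -> ctr[0]=2
Ev 5: PC=6 idx=0 pred=T actual=N -> ctr[0]=1
Ev 6: PC=6 idx=0 pred=N actual=T -> ctr[0]=2
Ev 7: PC=0 idx=0 pred=T actual=T -> ctr[0]=3
Ev 8: PC=1 idx=1 pred=N actual=T -> ctr[1]=1
Ev 9: PC=6 idx=0 pred=T actual=N -> ctr[0]=2
Ev 10: PC=2 idx=2 pred=N actual=N -> ctr[2]=0
Ev 11: PC=6 idx=0 pred=T actual=N -> ctr[0]=1

Answer: 1 1 0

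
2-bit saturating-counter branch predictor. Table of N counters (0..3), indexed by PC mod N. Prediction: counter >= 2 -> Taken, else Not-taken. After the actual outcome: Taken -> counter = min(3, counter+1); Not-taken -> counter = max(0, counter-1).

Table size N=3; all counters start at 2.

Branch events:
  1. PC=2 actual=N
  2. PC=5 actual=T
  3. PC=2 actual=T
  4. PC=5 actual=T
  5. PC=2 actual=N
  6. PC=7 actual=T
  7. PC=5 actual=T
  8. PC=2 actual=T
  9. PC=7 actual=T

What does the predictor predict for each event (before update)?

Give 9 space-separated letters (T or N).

Ev 1: PC=2 idx=2 pred=T actual=N -> ctr[2]=1
Ev 2: PC=5 idx=2 pred=N actual=T -> ctr[2]=2
Ev 3: PC=2 idx=2 pred=T actual=T -> ctr[2]=3
Ev 4: PC=5 idx=2 pred=T actual=T -> ctr[2]=3
Ev 5: PC=2 idx=2 pred=T actual=N -> ctr[2]=2
Ev 6: PC=7 idx=1 pred=T actual=T -> ctr[1]=3
Ev 7: PC=5 idx=2 pred=T actual=T -> ctr[2]=3
Ev 8: PC=2 idx=2 pred=T actual=T -> ctr[2]=3
Ev 9: PC=7 idx=1 pred=T actual=T -> ctr[1]=3

Answer: T N T T T T T T T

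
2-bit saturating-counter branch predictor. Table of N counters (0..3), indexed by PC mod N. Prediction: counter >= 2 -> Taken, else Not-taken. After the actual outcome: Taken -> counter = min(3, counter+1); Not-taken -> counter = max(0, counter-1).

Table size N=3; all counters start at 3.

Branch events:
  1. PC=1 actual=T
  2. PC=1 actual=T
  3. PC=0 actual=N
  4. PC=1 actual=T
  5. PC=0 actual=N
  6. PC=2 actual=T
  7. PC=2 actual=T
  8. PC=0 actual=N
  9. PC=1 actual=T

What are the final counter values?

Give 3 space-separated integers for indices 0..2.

Answer: 0 3 3

Derivation:
Ev 1: PC=1 idx=1 pred=T actual=T -> ctr[1]=3
Ev 2: PC=1 idx=1 pred=T actual=T -> ctr[1]=3
Ev 3: PC=0 idx=0 pred=T actual=N -> ctr[0]=2
Ev 4: PC=1 idx=1 pred=T actual=T -> ctr[1]=3
Ev 5: PC=0 idx=0 pred=T actual=N -> ctr[0]=1
Ev 6: PC=2 idx=2 pred=T actual=T -> ctr[2]=3
Ev 7: PC=2 idx=2 pred=T actual=T -> ctr[2]=3
Ev 8: PC=0 idx=0 pred=N actual=N -> ctr[0]=0
Ev 9: PC=1 idx=1 pred=T actual=T -> ctr[1]=3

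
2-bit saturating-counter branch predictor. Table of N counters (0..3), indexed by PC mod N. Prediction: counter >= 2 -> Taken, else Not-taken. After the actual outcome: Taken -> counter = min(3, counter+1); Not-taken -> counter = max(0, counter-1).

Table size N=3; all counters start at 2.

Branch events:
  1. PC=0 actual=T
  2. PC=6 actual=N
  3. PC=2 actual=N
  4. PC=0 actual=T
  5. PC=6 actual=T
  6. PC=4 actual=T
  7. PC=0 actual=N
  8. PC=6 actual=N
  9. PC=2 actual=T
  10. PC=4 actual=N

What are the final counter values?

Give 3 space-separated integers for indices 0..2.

Ev 1: PC=0 idx=0 pred=T actual=T -> ctr[0]=3
Ev 2: PC=6 idx=0 pred=T actual=N -> ctr[0]=2
Ev 3: PC=2 idx=2 pred=T actual=N -> ctr[2]=1
Ev 4: PC=0 idx=0 pred=T actual=T -> ctr[0]=3
Ev 5: PC=6 idx=0 pred=T actual=T -> ctr[0]=3
Ev 6: PC=4 idx=1 pred=T actual=T -> ctr[1]=3
Ev 7: PC=0 idx=0 pred=T actual=N -> ctr[0]=2
Ev 8: PC=6 idx=0 pred=T actual=N -> ctr[0]=1
Ev 9: PC=2 idx=2 pred=N actual=T -> ctr[2]=2
Ev 10: PC=4 idx=1 pred=T actual=N -> ctr[1]=2

Answer: 1 2 2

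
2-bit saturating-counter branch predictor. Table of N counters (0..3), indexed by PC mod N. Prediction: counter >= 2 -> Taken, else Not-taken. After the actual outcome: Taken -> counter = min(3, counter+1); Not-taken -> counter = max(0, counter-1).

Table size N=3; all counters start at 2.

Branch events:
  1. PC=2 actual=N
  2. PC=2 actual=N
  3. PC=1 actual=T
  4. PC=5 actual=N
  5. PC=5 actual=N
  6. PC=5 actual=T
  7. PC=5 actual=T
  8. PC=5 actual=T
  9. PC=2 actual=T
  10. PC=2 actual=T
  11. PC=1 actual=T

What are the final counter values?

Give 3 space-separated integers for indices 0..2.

Ev 1: PC=2 idx=2 pred=T actual=N -> ctr[2]=1
Ev 2: PC=2 idx=2 pred=N actual=N -> ctr[2]=0
Ev 3: PC=1 idx=1 pred=T actual=T -> ctr[1]=3
Ev 4: PC=5 idx=2 pred=N actual=N -> ctr[2]=0
Ev 5: PC=5 idx=2 pred=N actual=N -> ctr[2]=0
Ev 6: PC=5 idx=2 pred=N actual=T -> ctr[2]=1
Ev 7: PC=5 idx=2 pred=N actual=T -> ctr[2]=2
Ev 8: PC=5 idx=2 pred=T actual=T -> ctr[2]=3
Ev 9: PC=2 idx=2 pred=T actual=T -> ctr[2]=3
Ev 10: PC=2 idx=2 pred=T actual=T -> ctr[2]=3
Ev 11: PC=1 idx=1 pred=T actual=T -> ctr[1]=3

Answer: 2 3 3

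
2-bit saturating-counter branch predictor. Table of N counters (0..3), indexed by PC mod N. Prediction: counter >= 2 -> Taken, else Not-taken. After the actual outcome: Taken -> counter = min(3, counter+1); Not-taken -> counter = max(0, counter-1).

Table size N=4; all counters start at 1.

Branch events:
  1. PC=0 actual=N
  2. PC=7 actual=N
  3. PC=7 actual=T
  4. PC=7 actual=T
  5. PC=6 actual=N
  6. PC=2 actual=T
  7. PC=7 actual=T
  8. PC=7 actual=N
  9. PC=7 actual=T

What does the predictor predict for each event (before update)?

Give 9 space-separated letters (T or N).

Ev 1: PC=0 idx=0 pred=N actual=N -> ctr[0]=0
Ev 2: PC=7 idx=3 pred=N actual=N -> ctr[3]=0
Ev 3: PC=7 idx=3 pred=N actual=T -> ctr[3]=1
Ev 4: PC=7 idx=3 pred=N actual=T -> ctr[3]=2
Ev 5: PC=6 idx=2 pred=N actual=N -> ctr[2]=0
Ev 6: PC=2 idx=2 pred=N actual=T -> ctr[2]=1
Ev 7: PC=7 idx=3 pred=T actual=T -> ctr[3]=3
Ev 8: PC=7 idx=3 pred=T actual=N -> ctr[3]=2
Ev 9: PC=7 idx=3 pred=T actual=T -> ctr[3]=3

Answer: N N N N N N T T T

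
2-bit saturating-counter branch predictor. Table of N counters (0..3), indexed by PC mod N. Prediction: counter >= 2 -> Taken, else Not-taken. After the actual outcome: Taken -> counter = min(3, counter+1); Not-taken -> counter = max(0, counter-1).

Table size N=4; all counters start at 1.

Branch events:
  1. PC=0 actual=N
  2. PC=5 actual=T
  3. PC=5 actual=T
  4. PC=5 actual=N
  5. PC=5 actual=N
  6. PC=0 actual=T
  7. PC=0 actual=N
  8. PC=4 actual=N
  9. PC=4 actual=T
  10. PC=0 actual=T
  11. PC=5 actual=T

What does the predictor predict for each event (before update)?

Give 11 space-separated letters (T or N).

Ev 1: PC=0 idx=0 pred=N actual=N -> ctr[0]=0
Ev 2: PC=5 idx=1 pred=N actual=T -> ctr[1]=2
Ev 3: PC=5 idx=1 pred=T actual=T -> ctr[1]=3
Ev 4: PC=5 idx=1 pred=T actual=N -> ctr[1]=2
Ev 5: PC=5 idx=1 pred=T actual=N -> ctr[1]=1
Ev 6: PC=0 idx=0 pred=N actual=T -> ctr[0]=1
Ev 7: PC=0 idx=0 pred=N actual=N -> ctr[0]=0
Ev 8: PC=4 idx=0 pred=N actual=N -> ctr[0]=0
Ev 9: PC=4 idx=0 pred=N actual=T -> ctr[0]=1
Ev 10: PC=0 idx=0 pred=N actual=T -> ctr[0]=2
Ev 11: PC=5 idx=1 pred=N actual=T -> ctr[1]=2

Answer: N N T T T N N N N N N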